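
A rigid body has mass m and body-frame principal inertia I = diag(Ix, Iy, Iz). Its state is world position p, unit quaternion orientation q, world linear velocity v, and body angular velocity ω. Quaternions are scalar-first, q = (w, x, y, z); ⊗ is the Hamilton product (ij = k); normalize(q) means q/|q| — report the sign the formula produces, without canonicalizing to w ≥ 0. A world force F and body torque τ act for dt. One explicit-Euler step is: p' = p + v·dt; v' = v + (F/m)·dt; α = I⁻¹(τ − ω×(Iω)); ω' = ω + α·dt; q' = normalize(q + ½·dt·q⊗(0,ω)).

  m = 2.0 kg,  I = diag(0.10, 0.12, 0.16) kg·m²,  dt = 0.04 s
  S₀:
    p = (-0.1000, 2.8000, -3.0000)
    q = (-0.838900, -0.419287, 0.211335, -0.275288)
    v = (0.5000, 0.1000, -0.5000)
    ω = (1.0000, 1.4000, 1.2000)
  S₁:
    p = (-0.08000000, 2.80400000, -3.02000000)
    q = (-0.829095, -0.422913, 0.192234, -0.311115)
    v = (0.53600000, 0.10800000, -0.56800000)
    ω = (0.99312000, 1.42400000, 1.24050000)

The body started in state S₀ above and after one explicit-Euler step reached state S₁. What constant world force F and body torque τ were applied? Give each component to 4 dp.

Δω = ω₁−ω₀ = (-0.00688000, 0.02400000, 0.04050000)
precession coupling = (0.0672, -0.0720, 0.0280)
τ = I·(Δω/dt) + ω₀×(Iω₀) = (0.0500, 0.0000, 0.1900)
velocity change Δv = (0.03600000, 0.00800000, -0.06800000)
F = m·Δv/dt = (1.8000, 0.4000, -3.4000)

F = (1.8000, 0.4000, -3.4000)
τ = (0.0500, 0.0000, 0.1900)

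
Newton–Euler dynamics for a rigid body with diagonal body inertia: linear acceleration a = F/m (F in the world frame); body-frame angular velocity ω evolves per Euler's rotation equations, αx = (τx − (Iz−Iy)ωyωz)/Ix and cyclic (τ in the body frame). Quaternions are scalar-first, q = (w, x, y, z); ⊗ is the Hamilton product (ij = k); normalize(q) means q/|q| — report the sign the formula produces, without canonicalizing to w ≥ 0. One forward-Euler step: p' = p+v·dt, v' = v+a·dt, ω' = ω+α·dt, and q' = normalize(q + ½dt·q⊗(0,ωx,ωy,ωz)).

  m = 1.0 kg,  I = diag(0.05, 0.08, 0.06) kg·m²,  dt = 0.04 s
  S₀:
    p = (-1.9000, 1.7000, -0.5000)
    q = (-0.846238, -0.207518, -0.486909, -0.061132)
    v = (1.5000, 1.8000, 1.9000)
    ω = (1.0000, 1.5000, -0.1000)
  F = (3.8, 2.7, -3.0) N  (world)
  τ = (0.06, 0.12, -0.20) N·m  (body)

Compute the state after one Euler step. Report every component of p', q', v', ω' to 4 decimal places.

a = F/m = (3.8000, 2.7000, -3.0000)
new position p' = (-1.8400, 1.7720, -0.4240)
new velocity v' = (1.6520, 1.9080, 1.7800)
angular accel α = (1.1400, 1.4875, -4.0833)
ω + α·dt = (1.0456, 1.5595, -0.2633)
2q̇ = q⊗(0,ω) = (0.9317683, -0.7058491, -1.3512408, 0.2602558)
q + ½dt·q⊗(0,ω), renormalized = (-0.8271, -0.2215, -0.5136, -0.0559)

p' = (-1.8400, 1.7720, -0.4240)
q' = (-0.8271, -0.2215, -0.5136, -0.0559)
v' = (1.6520, 1.9080, 1.7800)
ω' = (1.0456, 1.5595, -0.2633)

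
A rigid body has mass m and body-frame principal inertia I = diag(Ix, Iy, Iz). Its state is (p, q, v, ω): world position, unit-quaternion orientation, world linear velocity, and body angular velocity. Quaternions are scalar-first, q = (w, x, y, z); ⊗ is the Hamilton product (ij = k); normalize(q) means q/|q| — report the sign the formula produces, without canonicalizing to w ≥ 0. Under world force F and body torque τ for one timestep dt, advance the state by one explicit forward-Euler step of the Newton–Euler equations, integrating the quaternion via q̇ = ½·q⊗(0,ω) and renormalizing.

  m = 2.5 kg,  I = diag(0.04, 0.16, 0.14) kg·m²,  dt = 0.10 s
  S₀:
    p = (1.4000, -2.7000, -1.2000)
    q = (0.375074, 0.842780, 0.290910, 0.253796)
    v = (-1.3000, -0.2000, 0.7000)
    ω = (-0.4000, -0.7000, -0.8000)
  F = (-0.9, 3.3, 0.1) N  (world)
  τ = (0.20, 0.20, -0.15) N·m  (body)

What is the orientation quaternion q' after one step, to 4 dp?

q⊗(0,ω) = (0.7437858, -0.2051004, 0.3101538, -0.7736412)
updated quaternion q' = (0.4116, 0.8312, 0.3059, 0.2148)

q' = (0.4116, 0.8312, 0.3059, 0.2148)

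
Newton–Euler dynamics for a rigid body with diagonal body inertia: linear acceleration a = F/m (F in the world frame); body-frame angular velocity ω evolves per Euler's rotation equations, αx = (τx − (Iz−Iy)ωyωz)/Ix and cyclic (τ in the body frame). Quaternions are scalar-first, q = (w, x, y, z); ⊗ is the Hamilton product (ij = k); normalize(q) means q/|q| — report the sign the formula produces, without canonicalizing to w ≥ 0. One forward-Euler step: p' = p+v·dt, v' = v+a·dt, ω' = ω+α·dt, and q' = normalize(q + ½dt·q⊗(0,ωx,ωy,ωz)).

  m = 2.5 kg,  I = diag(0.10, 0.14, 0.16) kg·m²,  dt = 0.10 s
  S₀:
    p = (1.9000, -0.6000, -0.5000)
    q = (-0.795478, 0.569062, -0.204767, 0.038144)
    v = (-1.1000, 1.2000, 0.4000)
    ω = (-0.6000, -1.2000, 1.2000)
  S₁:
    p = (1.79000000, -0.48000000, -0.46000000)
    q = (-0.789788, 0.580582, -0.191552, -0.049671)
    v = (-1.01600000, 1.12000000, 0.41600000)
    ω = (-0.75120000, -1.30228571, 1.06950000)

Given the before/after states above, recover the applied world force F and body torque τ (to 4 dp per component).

F = (2.1000, -2.0000, 0.4000)
τ = (-0.1800, -0.1000, -0.1800)

Δv = v₁−v₀ = (0.08400000, -0.08000000, 0.01600000)
applied force F = (2.1000, -2.0000, 0.4000)
rate change Δω = (-0.15120000, -0.10228571, -0.13050000)
gyro term ω₀×Iω₀ = (-0.0288, 0.0432, 0.0288)
I·α + gyro = (-0.1800, -0.1000, -0.1800)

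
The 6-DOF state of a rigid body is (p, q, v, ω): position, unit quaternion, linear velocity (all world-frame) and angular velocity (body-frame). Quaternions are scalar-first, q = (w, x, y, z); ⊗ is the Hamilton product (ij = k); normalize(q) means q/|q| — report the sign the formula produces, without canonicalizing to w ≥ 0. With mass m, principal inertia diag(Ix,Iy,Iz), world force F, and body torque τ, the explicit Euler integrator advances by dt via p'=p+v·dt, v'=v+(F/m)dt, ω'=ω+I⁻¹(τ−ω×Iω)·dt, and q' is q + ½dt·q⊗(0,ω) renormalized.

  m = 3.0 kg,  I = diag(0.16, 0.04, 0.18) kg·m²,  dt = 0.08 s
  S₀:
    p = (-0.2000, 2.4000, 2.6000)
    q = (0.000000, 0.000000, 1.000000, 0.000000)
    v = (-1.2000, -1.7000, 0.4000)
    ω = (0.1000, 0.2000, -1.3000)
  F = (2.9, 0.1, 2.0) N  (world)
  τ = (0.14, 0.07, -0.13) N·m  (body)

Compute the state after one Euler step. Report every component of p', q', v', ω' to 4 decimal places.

(τ − ω×Iω)/I = (1.1025, 1.6850, -0.7089)
ω + α·dt = (0.1882, 0.3348, -1.3567)
Hamilton product q⊗(0,ω) = (-0.2000000, -1.3000000, 0.0000000, -0.1000000)
q' = normalize(q + ½dt·q⊗(0,ω)) = (-0.0080, -0.0519, 0.9986, -0.0040)
p' = p + v·dt = (-0.2960, 2.2640, 2.6320)
new velocity v' = (-1.1227, -1.6973, 0.4533)

p' = (-0.2960, 2.2640, 2.6320)
q' = (-0.0080, -0.0519, 0.9986, -0.0040)
v' = (-1.1227, -1.6973, 0.4533)
ω' = (0.1882, 0.3348, -1.3567)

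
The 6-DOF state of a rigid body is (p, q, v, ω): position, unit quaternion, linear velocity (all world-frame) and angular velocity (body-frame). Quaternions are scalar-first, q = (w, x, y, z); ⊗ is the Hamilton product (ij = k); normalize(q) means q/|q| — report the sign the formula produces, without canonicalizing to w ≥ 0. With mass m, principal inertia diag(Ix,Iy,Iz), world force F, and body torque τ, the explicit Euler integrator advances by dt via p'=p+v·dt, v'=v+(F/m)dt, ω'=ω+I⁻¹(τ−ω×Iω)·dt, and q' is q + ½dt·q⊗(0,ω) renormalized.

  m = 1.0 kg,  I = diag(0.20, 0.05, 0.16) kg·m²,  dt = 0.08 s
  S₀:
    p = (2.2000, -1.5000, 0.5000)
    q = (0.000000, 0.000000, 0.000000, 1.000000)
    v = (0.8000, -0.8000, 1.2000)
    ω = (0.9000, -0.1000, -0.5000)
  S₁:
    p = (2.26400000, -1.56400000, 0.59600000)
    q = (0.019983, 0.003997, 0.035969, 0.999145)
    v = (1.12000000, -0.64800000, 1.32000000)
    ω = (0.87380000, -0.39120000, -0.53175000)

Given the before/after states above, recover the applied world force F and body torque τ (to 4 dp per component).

ω₁ − ω₀ = (-0.02620000, -0.29120000, -0.03175000)
τ = I·(Δω/dt) + ω₀×(Iω₀) = (-0.0600, -0.2000, -0.0500)
velocity change Δv = (0.32000000, 0.15200000, 0.12000000)
applied force F = (4.0000, 1.9000, 1.5000)

F = (4.0000, 1.9000, 1.5000)
τ = (-0.0600, -0.2000, -0.0500)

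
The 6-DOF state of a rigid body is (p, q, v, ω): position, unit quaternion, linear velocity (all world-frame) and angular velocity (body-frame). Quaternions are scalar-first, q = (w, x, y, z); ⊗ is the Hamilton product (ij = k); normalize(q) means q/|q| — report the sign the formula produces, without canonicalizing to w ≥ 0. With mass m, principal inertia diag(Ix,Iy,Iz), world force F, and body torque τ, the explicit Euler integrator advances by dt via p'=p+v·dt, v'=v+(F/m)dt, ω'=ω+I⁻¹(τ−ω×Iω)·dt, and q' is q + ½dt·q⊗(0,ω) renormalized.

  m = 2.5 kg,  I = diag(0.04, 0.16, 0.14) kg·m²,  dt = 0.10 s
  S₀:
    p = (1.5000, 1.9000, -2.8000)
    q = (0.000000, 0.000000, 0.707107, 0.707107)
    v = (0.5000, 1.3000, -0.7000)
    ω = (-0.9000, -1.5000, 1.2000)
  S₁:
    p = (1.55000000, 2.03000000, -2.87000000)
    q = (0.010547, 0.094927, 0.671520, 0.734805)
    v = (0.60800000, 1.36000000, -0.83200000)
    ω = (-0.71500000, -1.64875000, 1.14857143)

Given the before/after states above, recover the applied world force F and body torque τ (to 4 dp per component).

F = (2.7000, 1.5000, -3.3000)
τ = (0.1100, -0.1300, 0.0900)

ω₁ − ω₀ = (0.18500000, -0.14875000, -0.05142857)
applied torque τ = (0.1100, -0.1300, 0.0900)
Δv = v₁−v₀ = (0.10800000, 0.06000000, -0.13200000)
m·(v₁−v₀)/dt = (2.7000, 1.5000, -3.3000)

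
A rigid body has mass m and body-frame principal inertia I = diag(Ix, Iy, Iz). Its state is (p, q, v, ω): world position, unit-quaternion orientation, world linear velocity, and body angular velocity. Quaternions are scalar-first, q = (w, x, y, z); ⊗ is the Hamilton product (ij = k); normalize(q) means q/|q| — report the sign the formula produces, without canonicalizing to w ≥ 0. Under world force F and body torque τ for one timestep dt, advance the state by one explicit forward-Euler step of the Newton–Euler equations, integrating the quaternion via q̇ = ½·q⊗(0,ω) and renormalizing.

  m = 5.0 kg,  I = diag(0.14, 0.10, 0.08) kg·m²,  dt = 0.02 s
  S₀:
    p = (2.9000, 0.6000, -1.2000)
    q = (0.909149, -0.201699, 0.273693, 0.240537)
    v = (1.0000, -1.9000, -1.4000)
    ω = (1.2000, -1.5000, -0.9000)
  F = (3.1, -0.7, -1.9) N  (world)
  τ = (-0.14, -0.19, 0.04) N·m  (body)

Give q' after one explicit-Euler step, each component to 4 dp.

q' = (0.9176, -0.1896, 0.2611, 0.2320)

2q̇ = q⊗(0,ω) = (0.8690616, 1.2054606, -1.2566082, -0.8441172)
q' = normalize(q + ½dt·q⊗(0,ω)) = (0.9176, -0.1896, 0.2611, 0.2320)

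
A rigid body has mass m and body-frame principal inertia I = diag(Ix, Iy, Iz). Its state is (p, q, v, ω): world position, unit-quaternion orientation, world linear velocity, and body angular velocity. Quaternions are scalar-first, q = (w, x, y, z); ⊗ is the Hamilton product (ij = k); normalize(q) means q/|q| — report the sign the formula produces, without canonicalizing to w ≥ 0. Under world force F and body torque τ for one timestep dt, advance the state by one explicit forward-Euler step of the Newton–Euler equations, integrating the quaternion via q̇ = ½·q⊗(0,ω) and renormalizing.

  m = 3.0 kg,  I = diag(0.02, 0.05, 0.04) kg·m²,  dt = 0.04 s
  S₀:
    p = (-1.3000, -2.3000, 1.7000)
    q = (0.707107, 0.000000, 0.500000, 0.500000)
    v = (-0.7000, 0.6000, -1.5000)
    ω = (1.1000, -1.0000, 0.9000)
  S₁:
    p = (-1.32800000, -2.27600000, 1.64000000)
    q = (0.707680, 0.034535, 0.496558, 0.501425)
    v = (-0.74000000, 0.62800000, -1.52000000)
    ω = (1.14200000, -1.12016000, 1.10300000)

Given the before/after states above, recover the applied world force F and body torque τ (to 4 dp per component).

Δω = ω₁−ω₀ = (0.04200000, -0.12016000, 0.20300000)
ω₀×(Iω₀) = (0.0090, -0.0198, -0.0330)
I·α + gyro = (0.0300, -0.1700, 0.1700)
Δv = v₁−v₀ = (-0.04000000, 0.02800000, -0.02000000)
F = m·Δv/dt = (-3.0000, 2.1000, -1.5000)

F = (-3.0000, 2.1000, -1.5000)
τ = (0.0300, -0.1700, 0.1700)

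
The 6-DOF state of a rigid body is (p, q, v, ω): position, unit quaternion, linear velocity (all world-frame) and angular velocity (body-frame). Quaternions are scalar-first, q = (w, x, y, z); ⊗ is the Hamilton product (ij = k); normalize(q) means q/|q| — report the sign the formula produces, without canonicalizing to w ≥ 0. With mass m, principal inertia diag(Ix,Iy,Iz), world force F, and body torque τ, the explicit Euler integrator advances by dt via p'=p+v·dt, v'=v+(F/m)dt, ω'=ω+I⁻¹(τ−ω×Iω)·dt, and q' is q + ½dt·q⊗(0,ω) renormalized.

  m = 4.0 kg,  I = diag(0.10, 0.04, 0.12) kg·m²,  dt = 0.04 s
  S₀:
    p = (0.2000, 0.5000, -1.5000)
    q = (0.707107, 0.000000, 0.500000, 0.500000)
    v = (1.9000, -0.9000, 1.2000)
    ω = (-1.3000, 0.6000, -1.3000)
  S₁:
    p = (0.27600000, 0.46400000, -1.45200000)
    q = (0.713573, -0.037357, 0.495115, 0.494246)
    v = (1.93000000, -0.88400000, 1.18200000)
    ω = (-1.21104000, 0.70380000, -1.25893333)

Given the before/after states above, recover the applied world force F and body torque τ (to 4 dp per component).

F = (3.0000, 1.6000, -1.8000)
τ = (0.1600, 0.0700, 0.1700)

velocity change Δv = (0.03000000, 0.01600000, -0.01800000)
m·(v₁−v₀)/dt = (3.0000, 1.6000, -1.8000)
rate change Δω = (0.08896000, 0.10380000, 0.04106667)
precession coupling = (-0.0624, -0.0338, 0.0468)
I·α + gyro = (0.1600, 0.0700, 0.1700)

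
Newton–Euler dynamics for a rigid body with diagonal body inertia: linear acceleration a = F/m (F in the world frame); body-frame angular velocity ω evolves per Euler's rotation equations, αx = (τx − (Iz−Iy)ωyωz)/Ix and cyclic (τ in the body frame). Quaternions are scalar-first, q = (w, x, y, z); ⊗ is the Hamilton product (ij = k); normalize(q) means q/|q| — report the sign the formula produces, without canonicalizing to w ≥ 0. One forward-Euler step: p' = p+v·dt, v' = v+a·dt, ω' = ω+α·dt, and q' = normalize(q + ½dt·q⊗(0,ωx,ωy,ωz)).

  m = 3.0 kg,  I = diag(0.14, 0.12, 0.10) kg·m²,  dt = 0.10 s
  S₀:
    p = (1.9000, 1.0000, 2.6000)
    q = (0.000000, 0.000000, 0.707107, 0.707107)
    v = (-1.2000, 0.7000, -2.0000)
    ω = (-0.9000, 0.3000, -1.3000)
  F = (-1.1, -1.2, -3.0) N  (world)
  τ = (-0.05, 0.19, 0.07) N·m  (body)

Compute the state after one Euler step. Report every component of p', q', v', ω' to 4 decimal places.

linear accel F/m = (-0.3667, -0.4000, -1.0000)
new position p' = (1.7800, 1.0700, 2.4000)
new velocity v' = (-1.2367, 0.6600, -2.1000)
precession coupling ω×(Iω) = (0.0078, 0.0468, 0.0054)
(τ − ω×Iω)/I = (-0.4129, 1.1933, 0.6460)
ω + α·dt = (-0.9413, 0.4193, -1.2354)
q⊗(0,ω) = (0.7071070, -1.1313712, -0.6363963, 0.6363963)
q + ½dt·q⊗(0,ω), renormalized = (0.0352, -0.0564, 0.6731, 0.7365)

p' = (1.7800, 1.0700, 2.4000)
q' = (0.0352, -0.0564, 0.6731, 0.7365)
v' = (-1.2367, 0.6600, -2.1000)
ω' = (-0.9413, 0.4193, -1.2354)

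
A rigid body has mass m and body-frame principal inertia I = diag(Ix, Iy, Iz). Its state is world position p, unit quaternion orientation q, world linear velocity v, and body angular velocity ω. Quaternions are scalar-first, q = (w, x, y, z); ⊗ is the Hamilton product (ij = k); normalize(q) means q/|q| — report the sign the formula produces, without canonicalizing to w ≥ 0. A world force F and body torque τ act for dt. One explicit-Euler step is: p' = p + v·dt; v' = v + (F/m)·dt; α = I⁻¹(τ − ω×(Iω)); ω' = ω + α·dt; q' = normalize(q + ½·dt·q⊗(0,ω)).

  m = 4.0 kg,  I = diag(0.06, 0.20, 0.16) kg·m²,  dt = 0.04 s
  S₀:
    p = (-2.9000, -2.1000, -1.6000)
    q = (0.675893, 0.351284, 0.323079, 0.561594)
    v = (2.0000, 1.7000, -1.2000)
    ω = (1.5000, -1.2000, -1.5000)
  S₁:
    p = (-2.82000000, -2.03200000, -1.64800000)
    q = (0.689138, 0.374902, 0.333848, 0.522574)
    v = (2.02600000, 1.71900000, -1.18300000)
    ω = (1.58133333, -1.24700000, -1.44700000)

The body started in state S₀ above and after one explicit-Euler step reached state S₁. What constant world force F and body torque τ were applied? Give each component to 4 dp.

v₁ − v₀ = (0.02600000, 0.01900000, 0.01700000)
m·(v₁−v₀)/dt = (2.6000, 1.9000, 1.7000)
rate change Δω = (0.08133333, -0.04700000, 0.05300000)
gyro term ω₀×Iω₀ = (-0.0720, 0.2250, -0.2520)
I·α + gyro = (0.0500, -0.0100, -0.0400)

F = (2.6000, 1.9000, 1.7000)
τ = (0.0500, -0.0100, -0.0400)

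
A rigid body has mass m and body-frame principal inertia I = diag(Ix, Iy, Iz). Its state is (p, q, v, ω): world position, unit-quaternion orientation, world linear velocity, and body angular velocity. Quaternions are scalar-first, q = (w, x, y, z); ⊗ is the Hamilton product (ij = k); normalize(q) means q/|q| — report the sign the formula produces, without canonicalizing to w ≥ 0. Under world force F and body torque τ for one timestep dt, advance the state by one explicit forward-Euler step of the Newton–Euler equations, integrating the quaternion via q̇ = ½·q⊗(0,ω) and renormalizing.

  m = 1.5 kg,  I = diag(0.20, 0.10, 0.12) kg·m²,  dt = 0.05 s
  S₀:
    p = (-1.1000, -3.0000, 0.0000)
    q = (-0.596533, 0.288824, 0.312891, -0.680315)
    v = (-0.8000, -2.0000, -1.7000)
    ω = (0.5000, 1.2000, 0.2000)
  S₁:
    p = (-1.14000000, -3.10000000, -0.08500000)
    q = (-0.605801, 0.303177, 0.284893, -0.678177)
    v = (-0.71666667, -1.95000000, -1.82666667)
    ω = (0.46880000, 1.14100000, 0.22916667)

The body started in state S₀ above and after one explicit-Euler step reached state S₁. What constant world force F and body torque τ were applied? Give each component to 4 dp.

ω₁ − ω₀ = (-0.03120000, -0.05900000, 0.02916667)
precession coupling = (0.0048, 0.0080, -0.0600)
τ = I·(Δω/dt) + ω₀×(Iω₀) = (-0.1200, -0.1100, 0.0100)
Δv = v₁−v₀ = (0.08333333, 0.05000000, -0.12666667)
m·(v₁−v₀)/dt = (2.5000, 1.5000, -3.8000)

F = (2.5000, 1.5000, -3.8000)
τ = (-0.1200, -0.1100, 0.0100)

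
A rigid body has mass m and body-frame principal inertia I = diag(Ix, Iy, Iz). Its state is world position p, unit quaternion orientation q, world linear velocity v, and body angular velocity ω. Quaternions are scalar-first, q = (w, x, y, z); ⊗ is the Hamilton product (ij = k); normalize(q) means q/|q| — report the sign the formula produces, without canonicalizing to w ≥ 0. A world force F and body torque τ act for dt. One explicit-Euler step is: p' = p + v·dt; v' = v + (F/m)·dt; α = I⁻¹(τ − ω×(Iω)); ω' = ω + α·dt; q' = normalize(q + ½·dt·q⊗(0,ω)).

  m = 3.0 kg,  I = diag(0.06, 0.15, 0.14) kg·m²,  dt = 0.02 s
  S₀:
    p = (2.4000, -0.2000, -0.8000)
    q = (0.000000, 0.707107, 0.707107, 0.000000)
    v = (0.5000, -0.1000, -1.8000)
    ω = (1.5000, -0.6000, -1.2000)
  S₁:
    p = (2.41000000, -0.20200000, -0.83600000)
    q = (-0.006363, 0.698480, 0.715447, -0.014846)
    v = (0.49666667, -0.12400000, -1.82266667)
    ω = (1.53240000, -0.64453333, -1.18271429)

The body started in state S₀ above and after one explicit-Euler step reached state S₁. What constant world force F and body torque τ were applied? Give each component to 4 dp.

F = (-0.5000, -3.6000, -3.4000)
τ = (0.0900, -0.1900, 0.0400)

Δv = v₁−v₀ = (-0.00333333, -0.02400000, -0.02266667)
F = m·Δv/dt = (-0.5000, -3.6000, -3.4000)
Δω = ω₁−ω₀ = (0.03240000, -0.04453333, 0.01728571)
precession coupling = (-0.0072, 0.1440, -0.0810)
τ = I·(Δω/dt) + ω₀×(Iω₀) = (0.0900, -0.1900, 0.0400)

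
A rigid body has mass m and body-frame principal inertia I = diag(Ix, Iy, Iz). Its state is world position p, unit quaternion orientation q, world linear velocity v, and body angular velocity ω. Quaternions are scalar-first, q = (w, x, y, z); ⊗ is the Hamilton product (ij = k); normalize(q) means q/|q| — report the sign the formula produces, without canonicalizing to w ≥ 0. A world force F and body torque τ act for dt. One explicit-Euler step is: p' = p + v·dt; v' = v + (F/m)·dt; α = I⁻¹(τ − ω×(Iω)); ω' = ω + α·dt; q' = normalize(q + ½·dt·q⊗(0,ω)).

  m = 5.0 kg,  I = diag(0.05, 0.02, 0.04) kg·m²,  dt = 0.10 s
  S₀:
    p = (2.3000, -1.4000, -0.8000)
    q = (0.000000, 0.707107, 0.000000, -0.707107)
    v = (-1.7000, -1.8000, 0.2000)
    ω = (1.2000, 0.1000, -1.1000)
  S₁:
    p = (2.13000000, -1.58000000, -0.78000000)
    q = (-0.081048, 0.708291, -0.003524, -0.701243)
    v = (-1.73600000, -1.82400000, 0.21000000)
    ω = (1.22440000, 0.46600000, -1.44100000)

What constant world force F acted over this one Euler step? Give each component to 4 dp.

F = (-1.8000, -1.2000, 0.5000)

v₁ − v₀ = (-0.03600000, -0.02400000, 0.01000000)
m·(v₁−v₀)/dt = (-1.8000, -1.2000, 0.5000)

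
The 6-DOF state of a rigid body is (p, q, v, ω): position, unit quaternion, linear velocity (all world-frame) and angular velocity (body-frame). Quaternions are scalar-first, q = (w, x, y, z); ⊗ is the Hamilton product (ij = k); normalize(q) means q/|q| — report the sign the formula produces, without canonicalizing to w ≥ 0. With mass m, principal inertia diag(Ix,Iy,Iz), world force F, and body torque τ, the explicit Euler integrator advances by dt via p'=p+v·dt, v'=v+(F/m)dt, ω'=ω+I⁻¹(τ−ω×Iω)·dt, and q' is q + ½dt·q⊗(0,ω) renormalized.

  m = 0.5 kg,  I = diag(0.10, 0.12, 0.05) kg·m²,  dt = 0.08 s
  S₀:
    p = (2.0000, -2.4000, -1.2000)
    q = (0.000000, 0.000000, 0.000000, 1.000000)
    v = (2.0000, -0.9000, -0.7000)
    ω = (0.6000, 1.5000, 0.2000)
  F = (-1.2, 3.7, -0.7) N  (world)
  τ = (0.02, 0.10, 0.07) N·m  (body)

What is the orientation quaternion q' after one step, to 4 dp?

Hamilton product q⊗(0,ω) = (-0.2000000, -1.5000000, 0.6000000, 0.0000000)
q + ½dt·q⊗(0,ω), renormalized = (-0.0080, -0.0599, 0.0239, 0.9979)

q' = (-0.0080, -0.0599, 0.0239, 0.9979)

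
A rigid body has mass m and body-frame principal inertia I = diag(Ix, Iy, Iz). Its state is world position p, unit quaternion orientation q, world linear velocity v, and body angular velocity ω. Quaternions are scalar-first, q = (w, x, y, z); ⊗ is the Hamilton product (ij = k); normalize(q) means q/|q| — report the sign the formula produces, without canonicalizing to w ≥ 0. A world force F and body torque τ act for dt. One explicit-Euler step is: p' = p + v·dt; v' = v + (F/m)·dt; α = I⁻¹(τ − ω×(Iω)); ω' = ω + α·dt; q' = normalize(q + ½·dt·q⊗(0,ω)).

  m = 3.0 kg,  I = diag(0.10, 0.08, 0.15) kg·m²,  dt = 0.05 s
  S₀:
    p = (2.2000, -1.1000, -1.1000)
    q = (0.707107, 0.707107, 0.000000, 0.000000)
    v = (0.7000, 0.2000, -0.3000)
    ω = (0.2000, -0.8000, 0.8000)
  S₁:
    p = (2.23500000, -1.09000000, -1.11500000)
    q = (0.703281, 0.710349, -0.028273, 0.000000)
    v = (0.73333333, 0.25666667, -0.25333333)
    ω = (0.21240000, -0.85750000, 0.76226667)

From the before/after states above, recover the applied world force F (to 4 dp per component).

v₁ − v₀ = (0.03333333, 0.05666667, 0.04666667)
m·(v₁−v₀)/dt = (2.0000, 3.4000, 2.8000)

F = (2.0000, 3.4000, 2.8000)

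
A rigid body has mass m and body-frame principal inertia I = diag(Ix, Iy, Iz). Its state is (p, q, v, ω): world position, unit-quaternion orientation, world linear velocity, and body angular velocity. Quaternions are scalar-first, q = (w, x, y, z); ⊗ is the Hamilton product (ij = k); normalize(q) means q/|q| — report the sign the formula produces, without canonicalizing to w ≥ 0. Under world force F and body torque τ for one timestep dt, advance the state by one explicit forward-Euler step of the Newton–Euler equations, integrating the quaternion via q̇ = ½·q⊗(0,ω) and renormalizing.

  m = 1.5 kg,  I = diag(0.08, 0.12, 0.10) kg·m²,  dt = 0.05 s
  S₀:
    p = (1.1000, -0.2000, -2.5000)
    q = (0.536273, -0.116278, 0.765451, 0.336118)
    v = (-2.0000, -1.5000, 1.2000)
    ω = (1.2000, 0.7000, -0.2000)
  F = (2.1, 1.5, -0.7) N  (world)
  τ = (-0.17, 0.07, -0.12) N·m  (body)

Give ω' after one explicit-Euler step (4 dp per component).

ω×(Iω) gyroscopic = (0.0028, 0.0048, 0.0336)
(τ − ω×Iω)/I = (-2.1600, 0.5433, -1.5360)
ω' = ω + α·dt = (1.0920, 0.7272, -0.2768)

ω' = (1.0920, 0.7272, -0.2768)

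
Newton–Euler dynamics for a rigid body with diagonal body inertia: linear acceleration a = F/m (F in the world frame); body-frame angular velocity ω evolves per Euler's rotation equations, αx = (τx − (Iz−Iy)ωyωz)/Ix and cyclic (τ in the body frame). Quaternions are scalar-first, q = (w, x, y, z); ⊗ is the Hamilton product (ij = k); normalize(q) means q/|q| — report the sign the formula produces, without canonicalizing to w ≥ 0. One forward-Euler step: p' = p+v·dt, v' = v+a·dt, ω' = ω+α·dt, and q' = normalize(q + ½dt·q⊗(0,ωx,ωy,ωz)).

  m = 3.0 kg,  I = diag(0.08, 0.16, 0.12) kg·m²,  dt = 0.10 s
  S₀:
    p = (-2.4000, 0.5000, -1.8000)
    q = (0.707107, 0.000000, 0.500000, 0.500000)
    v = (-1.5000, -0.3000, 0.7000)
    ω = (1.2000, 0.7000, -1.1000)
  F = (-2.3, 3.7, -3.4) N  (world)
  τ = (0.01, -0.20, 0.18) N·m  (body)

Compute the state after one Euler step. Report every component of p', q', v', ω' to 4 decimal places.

p' = (-2.5500, 0.4700, -1.7300)
q' = (0.7143, -0.0026, 0.5526, 0.4294)
v' = (-1.5767, -0.1767, 0.5867)
ω' = (1.1740, 0.5420, -1.0060)

ω×(Iω) gyroscopic = (0.0308, 0.0528, 0.0672)
α = I⁻¹(τ − ω×Iω) = (-0.2600, -1.5800, 0.9400)
ω' = ω + α·dt = (1.1740, 0.5420, -1.0060)
q⊗(0,ω) = (0.2000000, -0.0514716, 1.0949749, -1.3778177)
q' = normalize(q + ½dt·q⊗(0,ω)) = (0.7143, -0.0026, 0.5526, 0.4294)
linear accel F/m = (-0.7667, 1.2333, -1.1333)
p' = p + v·dt = (-2.5500, 0.4700, -1.7300)
v' = v + a·dt = (-1.5767, -0.1767, 0.5867)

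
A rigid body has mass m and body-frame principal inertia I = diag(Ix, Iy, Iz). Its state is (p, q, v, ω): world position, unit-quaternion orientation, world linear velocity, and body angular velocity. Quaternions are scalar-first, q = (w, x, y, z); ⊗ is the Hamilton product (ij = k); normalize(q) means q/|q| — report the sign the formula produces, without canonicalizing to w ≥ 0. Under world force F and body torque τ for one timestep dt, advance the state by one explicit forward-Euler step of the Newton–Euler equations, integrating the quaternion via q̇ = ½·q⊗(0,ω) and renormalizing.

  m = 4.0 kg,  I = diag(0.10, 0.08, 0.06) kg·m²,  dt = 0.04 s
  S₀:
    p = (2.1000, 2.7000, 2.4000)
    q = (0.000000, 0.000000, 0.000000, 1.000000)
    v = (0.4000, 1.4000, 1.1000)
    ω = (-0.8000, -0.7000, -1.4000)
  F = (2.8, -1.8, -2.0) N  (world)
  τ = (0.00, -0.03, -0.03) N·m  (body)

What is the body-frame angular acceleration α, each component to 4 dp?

ω×(Iω) gyroscopic = (-0.0196, 0.0448, -0.0112)
angular accel α = (0.1960, -0.9350, -0.3133)

α = (0.1960, -0.9350, -0.3133)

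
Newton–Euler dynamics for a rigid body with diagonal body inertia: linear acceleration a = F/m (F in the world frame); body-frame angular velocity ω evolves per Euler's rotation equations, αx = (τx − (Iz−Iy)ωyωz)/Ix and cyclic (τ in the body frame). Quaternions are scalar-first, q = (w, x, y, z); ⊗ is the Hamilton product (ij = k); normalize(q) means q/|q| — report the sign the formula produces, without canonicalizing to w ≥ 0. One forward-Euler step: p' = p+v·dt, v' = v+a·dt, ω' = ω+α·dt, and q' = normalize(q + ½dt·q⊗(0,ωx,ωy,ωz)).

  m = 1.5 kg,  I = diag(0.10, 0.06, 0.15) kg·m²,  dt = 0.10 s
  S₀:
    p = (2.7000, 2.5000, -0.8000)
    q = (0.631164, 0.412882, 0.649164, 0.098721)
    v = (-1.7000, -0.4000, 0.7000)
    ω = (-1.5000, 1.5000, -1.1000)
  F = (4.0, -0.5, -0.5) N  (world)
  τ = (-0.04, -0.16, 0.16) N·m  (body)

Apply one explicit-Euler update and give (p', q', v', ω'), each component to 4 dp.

p' = (2.5300, 2.4600, -0.7300)
q' = (0.6145, 0.3202, 0.7068, 0.1426)
v' = (-1.4333, -0.4333, 0.6667)
ω' = (-1.3915, 1.3708, -1.0533)

precession coupling ω×(Iω) = (-0.1485, -0.0825, 0.0900)
angular accel α = (1.0850, -1.2917, 0.4667)
ω + α·dt = (-1.3915, 1.3708, -1.0533)
q⊗(0,ω) = (-0.2458299, -1.8089079, 1.2528347, 0.8987886)
updated quaternion q' = (0.6145, 0.3202, 0.7068, 0.1426)
linear accel F/m = (2.6667, -0.3333, -0.3333)
p + v·dt = (2.5300, 2.4600, -0.7300)
new velocity v' = (-1.4333, -0.4333, 0.6667)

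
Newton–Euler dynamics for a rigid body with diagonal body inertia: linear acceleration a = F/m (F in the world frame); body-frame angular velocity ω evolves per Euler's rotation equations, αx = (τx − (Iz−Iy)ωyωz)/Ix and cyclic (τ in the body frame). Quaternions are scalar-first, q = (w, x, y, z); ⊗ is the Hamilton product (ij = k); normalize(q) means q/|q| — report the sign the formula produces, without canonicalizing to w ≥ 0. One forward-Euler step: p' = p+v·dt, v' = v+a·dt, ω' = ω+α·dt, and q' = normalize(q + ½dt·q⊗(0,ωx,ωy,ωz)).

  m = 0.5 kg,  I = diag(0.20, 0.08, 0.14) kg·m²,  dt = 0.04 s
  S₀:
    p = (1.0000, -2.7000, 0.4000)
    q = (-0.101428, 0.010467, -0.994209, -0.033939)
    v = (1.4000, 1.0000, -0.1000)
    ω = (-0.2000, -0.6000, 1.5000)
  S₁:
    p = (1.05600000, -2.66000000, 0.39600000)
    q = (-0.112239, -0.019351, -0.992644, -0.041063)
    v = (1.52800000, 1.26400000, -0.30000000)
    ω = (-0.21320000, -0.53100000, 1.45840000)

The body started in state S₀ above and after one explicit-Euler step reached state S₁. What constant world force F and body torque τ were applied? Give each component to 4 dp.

velocity change Δv = (0.12800000, 0.26400000, -0.20000000)
applied force F = (1.6000, 3.3000, -2.5000)
ω₁ − ω₀ = (-0.01320000, 0.06900000, -0.04160000)
ω₀×(Iω₀) = (-0.0540, -0.0180, -0.0144)
I·α + gyro = (-0.1200, 0.1200, -0.1600)

F = (1.6000, 3.3000, -2.5000)
τ = (-0.1200, 0.1200, -0.1600)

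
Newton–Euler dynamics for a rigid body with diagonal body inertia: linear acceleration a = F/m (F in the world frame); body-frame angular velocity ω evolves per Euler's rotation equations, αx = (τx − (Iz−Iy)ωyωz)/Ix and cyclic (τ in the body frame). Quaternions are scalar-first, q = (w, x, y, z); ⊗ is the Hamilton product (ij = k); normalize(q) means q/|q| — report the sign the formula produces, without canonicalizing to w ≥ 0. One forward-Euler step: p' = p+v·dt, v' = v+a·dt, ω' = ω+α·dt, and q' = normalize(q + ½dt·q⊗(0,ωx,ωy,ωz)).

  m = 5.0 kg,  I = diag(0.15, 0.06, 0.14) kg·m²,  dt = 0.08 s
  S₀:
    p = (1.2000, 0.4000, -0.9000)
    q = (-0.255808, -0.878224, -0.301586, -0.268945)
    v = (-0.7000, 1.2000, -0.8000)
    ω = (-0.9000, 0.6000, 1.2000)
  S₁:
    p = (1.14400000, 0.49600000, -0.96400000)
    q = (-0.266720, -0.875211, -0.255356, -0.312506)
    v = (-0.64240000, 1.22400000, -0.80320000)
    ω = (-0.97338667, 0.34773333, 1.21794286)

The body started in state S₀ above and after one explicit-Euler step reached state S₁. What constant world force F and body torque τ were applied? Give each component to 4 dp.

F = (3.6000, 1.5000, -0.2000)
τ = (-0.0800, -0.2000, 0.0800)

v₁ − v₀ = (0.05760000, 0.02400000, -0.00320000)
F = m·Δv/dt = (3.6000, 1.5000, -0.2000)
rate change Δω = (-0.07338667, -0.25226667, 0.01794286)
gyro term ω₀×Iω₀ = (0.0576, -0.0108, 0.0486)
applied torque τ = (-0.0800, -0.2000, 0.0800)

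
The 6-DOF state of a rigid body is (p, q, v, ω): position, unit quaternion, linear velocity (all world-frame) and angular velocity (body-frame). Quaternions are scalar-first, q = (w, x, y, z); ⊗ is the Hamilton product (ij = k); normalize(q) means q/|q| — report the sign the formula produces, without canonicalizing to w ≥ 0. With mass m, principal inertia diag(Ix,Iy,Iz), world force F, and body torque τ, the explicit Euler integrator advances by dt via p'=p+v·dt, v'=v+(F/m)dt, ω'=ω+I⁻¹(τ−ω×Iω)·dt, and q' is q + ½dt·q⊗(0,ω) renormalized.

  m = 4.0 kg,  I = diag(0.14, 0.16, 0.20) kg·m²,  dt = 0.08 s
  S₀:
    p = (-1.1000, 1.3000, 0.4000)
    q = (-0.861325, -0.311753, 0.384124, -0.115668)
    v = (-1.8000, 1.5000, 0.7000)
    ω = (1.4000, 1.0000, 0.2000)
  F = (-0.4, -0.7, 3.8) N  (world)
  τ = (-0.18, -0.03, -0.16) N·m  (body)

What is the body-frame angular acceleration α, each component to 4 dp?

ω×(Iω) gyroscopic = (0.0080, -0.0168, 0.0280)
(τ − ω×Iω)/I = (-1.3429, -0.0825, -0.9400)

α = (-1.3429, -0.0825, -0.9400)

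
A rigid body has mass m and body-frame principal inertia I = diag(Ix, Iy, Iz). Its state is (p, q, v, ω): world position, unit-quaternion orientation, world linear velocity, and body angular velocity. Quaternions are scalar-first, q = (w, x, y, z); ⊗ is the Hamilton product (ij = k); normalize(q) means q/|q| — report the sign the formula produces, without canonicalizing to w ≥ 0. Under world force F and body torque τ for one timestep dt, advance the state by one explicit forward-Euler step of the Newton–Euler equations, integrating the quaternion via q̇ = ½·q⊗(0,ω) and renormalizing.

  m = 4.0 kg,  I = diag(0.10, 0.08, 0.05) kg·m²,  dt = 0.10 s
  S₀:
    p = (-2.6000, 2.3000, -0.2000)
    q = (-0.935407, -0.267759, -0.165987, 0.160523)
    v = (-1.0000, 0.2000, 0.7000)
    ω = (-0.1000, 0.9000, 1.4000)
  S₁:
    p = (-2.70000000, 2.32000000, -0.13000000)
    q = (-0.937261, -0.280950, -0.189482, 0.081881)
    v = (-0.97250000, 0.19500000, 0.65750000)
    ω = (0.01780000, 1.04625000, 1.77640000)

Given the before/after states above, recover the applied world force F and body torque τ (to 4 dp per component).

Δv = v₁−v₀ = (0.02750000, -0.00500000, -0.04250000)
m·(v₁−v₀)/dt = (1.1000, -0.2000, -1.7000)
rate change Δω = (0.11780000, 0.14625000, 0.37640000)
I·α + gyro = (0.0800, 0.1100, 0.1900)

F = (1.1000, -0.2000, -1.7000)
τ = (0.0800, 0.1100, 0.1900)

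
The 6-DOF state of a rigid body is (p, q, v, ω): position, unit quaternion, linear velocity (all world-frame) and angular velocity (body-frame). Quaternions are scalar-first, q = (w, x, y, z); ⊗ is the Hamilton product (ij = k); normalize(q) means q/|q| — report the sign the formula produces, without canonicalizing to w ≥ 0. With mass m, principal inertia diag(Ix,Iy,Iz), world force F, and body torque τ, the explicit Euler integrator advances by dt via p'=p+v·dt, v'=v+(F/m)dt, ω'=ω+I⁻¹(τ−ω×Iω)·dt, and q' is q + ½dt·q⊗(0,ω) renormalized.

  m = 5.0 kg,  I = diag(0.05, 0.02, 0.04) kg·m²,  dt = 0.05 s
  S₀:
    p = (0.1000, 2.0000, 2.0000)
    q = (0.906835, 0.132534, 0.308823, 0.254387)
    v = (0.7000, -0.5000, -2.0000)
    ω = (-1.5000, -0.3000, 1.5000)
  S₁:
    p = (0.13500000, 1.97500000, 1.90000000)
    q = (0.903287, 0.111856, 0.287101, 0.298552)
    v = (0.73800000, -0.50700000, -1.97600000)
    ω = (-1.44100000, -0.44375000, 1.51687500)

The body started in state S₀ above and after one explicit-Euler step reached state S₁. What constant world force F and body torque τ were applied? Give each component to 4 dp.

v₁ − v₀ = (0.03800000, -0.00700000, 0.02400000)
m·(v₁−v₀)/dt = (3.8000, -0.7000, 2.4000)
Δω = ω₁−ω₀ = (0.05900000, -0.14375000, 0.01687500)
ω₀×(Iω₀) = (-0.0090, -0.0225, -0.0135)
I·α + gyro = (0.0500, -0.0800, 0.0000)

F = (3.8000, -0.7000, 2.4000)
τ = (0.0500, -0.0800, 0.0000)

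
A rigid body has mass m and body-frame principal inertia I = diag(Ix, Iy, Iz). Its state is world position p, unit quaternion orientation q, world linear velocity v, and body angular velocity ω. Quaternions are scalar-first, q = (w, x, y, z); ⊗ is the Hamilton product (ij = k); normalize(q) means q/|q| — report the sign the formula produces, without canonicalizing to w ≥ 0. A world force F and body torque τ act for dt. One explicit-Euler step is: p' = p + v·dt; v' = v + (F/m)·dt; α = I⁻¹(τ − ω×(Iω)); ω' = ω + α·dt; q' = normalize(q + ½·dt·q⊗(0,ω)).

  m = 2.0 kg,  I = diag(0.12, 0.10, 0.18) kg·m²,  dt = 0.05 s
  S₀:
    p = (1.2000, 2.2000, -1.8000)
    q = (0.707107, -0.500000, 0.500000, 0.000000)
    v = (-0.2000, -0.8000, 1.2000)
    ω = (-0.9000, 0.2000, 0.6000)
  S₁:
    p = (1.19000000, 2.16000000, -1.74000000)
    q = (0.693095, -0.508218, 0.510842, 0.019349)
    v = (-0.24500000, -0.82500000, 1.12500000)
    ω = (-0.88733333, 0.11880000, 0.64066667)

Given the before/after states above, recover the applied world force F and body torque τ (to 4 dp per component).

F = (-1.8000, -1.0000, -3.0000)
τ = (0.0400, -0.1300, 0.1500)

Δv = v₁−v₀ = (-0.04500000, -0.02500000, -0.07500000)
F = m·Δv/dt = (-1.8000, -1.0000, -3.0000)
Δω = ω₁−ω₀ = (0.01266667, -0.08120000, 0.04066667)
applied torque τ = (0.0400, -0.1300, 0.1500)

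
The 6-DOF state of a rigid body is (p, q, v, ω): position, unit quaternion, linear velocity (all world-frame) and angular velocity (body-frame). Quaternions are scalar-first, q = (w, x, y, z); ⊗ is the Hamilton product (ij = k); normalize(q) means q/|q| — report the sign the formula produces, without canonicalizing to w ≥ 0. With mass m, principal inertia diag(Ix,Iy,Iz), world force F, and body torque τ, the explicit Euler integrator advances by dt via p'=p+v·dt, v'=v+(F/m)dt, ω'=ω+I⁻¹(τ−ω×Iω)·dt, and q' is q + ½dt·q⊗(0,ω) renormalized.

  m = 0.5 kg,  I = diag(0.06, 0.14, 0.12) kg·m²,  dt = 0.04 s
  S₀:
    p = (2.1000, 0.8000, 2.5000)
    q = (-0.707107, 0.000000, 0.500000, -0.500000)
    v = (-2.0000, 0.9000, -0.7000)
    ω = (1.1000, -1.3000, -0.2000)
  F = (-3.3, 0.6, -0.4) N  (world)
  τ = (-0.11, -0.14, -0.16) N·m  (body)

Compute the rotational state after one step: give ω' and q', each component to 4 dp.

ω×(Iω) gyroscopic = (-0.0052, 0.0132, -0.1144)
angular accel α = (-1.7467, -1.0943, -0.3800)
new body rate ω' = (1.0301, -1.3438, -0.2152)
q⊗(0,ω) = (0.5500000, -1.5278177, 0.3692391, -0.4085786)
q + ½dt·q⊗(0,ω), renormalized = (-0.6957, -0.0305, 0.5071, -0.5079)

ω' = (1.0301, -1.3438, -0.2152)
q' = (-0.6957, -0.0305, 0.5071, -0.5079)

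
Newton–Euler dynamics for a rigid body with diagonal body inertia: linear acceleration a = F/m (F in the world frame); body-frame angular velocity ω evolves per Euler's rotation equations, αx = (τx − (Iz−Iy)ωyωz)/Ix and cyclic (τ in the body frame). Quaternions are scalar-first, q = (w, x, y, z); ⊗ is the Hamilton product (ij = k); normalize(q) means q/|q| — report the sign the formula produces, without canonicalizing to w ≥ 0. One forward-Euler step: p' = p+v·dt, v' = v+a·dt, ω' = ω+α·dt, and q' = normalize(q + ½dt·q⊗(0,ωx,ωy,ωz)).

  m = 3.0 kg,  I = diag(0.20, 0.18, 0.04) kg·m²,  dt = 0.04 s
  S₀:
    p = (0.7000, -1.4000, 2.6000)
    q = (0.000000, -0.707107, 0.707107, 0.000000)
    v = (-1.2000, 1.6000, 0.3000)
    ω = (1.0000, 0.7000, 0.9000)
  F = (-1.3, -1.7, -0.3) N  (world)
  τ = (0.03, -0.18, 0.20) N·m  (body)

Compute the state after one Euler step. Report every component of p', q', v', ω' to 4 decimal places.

p' = (0.6520, -1.3360, 2.6120)
q' = (0.0042, -0.6941, 0.7195, -0.0240)
v' = (-1.2173, 1.5773, 0.2960)
ω' = (1.0236, 0.6280, 1.1140)

a = (-0.4333, -0.5667, -0.1000)
p + v·dt = (0.6520, -1.3360, 2.6120)
new velocity v' = (-1.2173, 1.5773, 0.2960)
angular accel α = (0.5910, -1.8000, 5.3500)
new body rate ω' = (1.0236, 0.6280, 1.1140)
2q̇ = q⊗(0,ω) = (0.2121321, 0.6363963, 0.6363963, -1.2020819)
q' = normalize(q + ½dt·q⊗(0,ω)) = (0.0042, -0.6941, 0.7195, -0.0240)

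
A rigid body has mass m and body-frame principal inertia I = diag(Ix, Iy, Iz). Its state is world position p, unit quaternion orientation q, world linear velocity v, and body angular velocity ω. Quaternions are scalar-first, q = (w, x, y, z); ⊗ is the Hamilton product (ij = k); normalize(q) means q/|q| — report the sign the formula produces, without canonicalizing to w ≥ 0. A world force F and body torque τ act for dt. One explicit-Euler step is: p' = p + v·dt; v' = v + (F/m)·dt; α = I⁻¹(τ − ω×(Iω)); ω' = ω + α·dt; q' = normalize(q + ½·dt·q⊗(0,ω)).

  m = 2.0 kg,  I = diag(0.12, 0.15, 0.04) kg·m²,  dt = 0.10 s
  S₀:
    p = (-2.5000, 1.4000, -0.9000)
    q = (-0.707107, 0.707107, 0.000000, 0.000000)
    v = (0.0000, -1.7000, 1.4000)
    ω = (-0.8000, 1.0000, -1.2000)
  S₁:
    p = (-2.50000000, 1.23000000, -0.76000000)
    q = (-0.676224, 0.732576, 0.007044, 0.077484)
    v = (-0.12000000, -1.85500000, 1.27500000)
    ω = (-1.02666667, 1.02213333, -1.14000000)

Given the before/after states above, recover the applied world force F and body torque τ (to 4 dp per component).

F = (-2.4000, -3.1000, -2.5000)
τ = (-0.1400, 0.1100, 0.0000)

ω₁ − ω₀ = (-0.22666667, 0.02213333, 0.06000000)
I·α + gyro = (-0.1400, 0.1100, 0.0000)
v₁ − v₀ = (-0.12000000, -0.15500000, -0.12500000)
applied force F = (-2.4000, -3.1000, -2.5000)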